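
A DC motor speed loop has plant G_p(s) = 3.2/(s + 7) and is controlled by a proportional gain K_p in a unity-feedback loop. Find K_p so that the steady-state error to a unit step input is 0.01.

Steady-state error for a unit step on this type-0 loop is 1/(1 + K_p·G_p(0)).
G_p(0) = 0.4571. Require 1/(1 + K_p·0.4571) = 0.01, so 1 + 0.4571·K_p = 100.
K_p = (100 − 1)/0.4571 = 217.

K_p = 217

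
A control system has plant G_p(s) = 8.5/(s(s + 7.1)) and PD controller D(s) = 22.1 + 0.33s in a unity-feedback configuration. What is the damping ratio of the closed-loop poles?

ζ = 0.361

Forward path: (22.1 + 0.33s)·8.5/(s(s+7.1)). The closed-loop characteristic equation is s² + (7.1 + 8.5·0.33)s + 8.5·22.1 = 0.
That is s² + 9.905s + 187.9 = 0, so ω_n = 13.71 rad/s and ζ = 9.905/(2·13.71) = 0.3613.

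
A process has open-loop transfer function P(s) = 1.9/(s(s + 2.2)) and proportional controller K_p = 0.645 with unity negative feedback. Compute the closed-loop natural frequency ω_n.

With unity feedback the closed-loop characteristic equation is s² + 2.2s + 0.645·1.9 = s² + 2.2s + 1.226 = 0.
So ω_n² = 1.226 ⇒ ω_n = 1.107 rad/s, and ζ = 2.2/(2ω_n) = 0.994.

ω_n = 1.11 rad/s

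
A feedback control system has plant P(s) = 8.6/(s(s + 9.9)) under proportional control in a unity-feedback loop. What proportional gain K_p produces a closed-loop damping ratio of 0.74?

K_p = 5.2

Closed-loop characteristic equation: s² + 9.9s + K_p·8.6 = 0.
So ω_n = √(8.6K_p) and 2ζω_n = 9.9, giving ζ = 9.9/(2√(8.6K_p)).
Setting ζ = 0.74: √(8.6K_p) = 9.9/(2·0.74) = 6.689, so K_p = 44.75/8.6 = 5.2.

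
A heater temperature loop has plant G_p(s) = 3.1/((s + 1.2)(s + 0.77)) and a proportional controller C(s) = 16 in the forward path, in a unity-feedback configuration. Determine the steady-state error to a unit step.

0.0183

The loop is type 0. Static position error constant K_pos = C(0)·G_p(0) = 16·3.355 = 53.68.
Steady-state error to a unit step: e_ss = 1/(1+K_pos) = 1/54.68 = 0.0183.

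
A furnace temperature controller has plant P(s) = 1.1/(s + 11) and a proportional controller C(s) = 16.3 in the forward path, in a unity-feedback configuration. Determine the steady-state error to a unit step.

The loop is type 0. Static position error constant K_pos = C(0)·P(0) = 16.3·0.1 = 1.63.
Steady-state error to a unit step: e_ss = 1/(1+K_pos) = 1/2.63 = 0.38.

0.38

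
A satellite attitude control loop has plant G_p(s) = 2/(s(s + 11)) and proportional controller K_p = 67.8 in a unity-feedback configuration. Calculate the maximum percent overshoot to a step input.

From 1 + K_pG_p(s) = 0: s² + 11s + 135.6 = 0 ⇒ ω_n = 11.64, ζ = 0.4723.
%OS = 100·exp(−πζ/√(1−ζ²)) = 100·exp(−π·0.4723/√0.7769) = 18.6%.

18.6%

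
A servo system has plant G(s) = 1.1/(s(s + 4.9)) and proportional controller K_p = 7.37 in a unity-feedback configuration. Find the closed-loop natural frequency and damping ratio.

With unity feedback the closed-loop characteristic equation is s² + 4.9s + 7.37·1.1 = s² + 4.9s + 8.107 = 0.
So ω_n² = 8.107 ⇒ ω_n = 2.847 rad/s, and ζ = 4.9/(2ω_n) = 0.86.

ω_n = 2.85 rad/s, ζ = 0.86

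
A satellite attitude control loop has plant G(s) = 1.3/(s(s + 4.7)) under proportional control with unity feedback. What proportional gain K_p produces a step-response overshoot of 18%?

From %OS = 100·exp(−πζ/√(1−ζ²)) = 18%, ζ = −ln(0.18)/√(π²+ln²(0.18)) = 0.4791.
Characteristic equation s² + 4.7s + 1.3K_p = 0 gives ζ = 4.7/(2√(1.3K_p)).
Setting ζ = 0.4791: √(1.3K_p) = 4.7/(2·0.4791) = 4.905, so K_p = 24.06/1.3 = 18.5.

K_p = 18.5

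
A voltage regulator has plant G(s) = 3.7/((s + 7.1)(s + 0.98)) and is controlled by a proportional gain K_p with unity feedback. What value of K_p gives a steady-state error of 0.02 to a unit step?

Steady-state error for a unit step on this type-0 loop is 1/(1 + K_p·G(0)).
G(0) = 0.5318. Require 1/(1 + K_p·0.5318) = 0.02, so 1 + 0.5318·K_p = 50.
K_p = (50 − 1)/0.5318 = 92.1.

K_p = 92.1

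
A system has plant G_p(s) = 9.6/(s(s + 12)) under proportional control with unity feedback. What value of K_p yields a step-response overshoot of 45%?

K_p = 61.8

From %OS = 100·exp(−πζ/√(1−ζ²)) = 45%, ζ = −ln(0.45)/√(π²+ln²(0.45)) = 0.2463.
Characteristic equation s² + 12s + 9.6K_p = 0 gives ζ = 12/(2√(9.6K_p)).
Setting ζ = 0.2463: √(9.6K_p) = 12/(2·0.2463) = 24.36, so K_p = 593.2/9.6 = 61.8.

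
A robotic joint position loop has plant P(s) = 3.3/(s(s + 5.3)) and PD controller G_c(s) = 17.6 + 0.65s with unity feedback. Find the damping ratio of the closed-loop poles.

ζ = 0.488

Forward path: (17.6 + 0.65s)·3.3/(s(s+5.3)). The closed-loop characteristic equation is s² + (5.3 + 3.3·0.65)s + 3.3·17.6 = 0.
That is s² + 7.445s + 58.08 = 0, so ω_n = 7.621 rad/s and ζ = 7.445/(2·7.621) = 0.4885.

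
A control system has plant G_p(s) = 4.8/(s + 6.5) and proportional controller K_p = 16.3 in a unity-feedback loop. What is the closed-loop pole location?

Closed-loop transfer function: T(s) = K_p·G_p(s)/(1 + K_p·G_p(s)) = 78.24/(s + 6.5 + 78.24) = 78.24/(s + 84.74).
The closed-loop pole is at s = −84.74.

s = -84.74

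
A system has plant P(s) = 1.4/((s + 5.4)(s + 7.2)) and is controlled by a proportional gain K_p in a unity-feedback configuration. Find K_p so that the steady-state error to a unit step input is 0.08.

K_p = 319

Steady-state error for a unit step on this type-0 loop is 1/(1 + K_p·P(0)).
P(0) = 0.03601. Require 1/(1 + K_p·0.03601) = 0.08, so 1 + 0.03601·K_p = 12.5.
K_p = (12.5 − 1)/0.03601 = 319.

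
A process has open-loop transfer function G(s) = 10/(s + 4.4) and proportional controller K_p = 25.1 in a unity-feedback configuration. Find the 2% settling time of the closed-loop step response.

Closed-loop transfer function: T(s) = K_p·G(s)/(1 + K_p·G(s)) = 251/(s + 4.4 + 251) = 251/(s + 255.4).
Time constant τ = 1/255.4 = 0.003915 s, so the 2% settling time is about 4τ = 0.0157 s.

T_s ≈ 0.0157 s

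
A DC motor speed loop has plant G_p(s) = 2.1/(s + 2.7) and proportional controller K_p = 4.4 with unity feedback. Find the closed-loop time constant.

Closed-loop transfer function: T(s) = K_p·G_p(s)/(1 + K_p·G_p(s)) = 9.24/(s + 2.7 + 9.24) = 9.24/(s + 11.94).
Time constant τ = 1/11.94 = 0.0838 s.

τ = 0.0838 s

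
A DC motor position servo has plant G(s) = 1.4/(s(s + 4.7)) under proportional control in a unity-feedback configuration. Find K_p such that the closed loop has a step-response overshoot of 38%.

From %OS = 100·exp(−πζ/√(1−ζ²)) = 38%, ζ = −ln(0.38)/√(π²+ln²(0.38)) = 0.2943.
Characteristic equation s² + 4.7s + 1.4K_p = 0 gives ζ = 4.7/(2√(1.4K_p)).
Setting ζ = 0.2943: √(1.4K_p) = 4.7/(2·0.2943) = 7.984, so K_p = 63.74/1.4 = 45.5.

K_p = 45.5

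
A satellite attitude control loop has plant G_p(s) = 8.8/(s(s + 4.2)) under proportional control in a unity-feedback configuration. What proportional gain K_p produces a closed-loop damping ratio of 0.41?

K_p = 2.98

Closed-loop characteristic equation: s² + 4.2s + K_p·8.8 = 0.
So ω_n = √(8.8K_p) and 2ζω_n = 4.2, giving ζ = 4.2/(2√(8.8K_p)).
Setting ζ = 0.41: √(8.8K_p) = 4.2/(2·0.41) = 5.122, so K_p = 26.23/8.8 = 2.98.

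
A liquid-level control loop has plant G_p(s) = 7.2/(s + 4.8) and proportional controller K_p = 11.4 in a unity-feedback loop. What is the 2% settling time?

T_s ≈ 0.046 s

Closed-loop transfer function: T(s) = K_p·G_p(s)/(1 + K_p·G_p(s)) = 82.08/(s + 4.8 + 82.08) = 82.08/(s + 86.88).
Time constant τ = 1/86.88 = 0.01151 s, so the 2% settling time is about 4τ = 0.046 s.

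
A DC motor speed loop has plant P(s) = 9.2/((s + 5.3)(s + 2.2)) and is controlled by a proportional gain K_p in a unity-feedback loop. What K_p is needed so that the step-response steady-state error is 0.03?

K_p = 41

For a type-0 loop with proportional control, e_ss = 1/(1 + K_p·P(0)).
P(0) = 0.789. Require 1/(1 + K_p·0.789) = 0.03, so 1 + 0.789·K_p = 33.33.
K_p = (33.33 − 1)/0.789 = 41.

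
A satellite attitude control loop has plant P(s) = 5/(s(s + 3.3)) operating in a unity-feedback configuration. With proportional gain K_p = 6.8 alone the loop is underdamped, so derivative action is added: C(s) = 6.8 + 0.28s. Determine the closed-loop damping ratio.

ζ = 0.403

Forward path: (6.8 + 0.28s)·5/(s(s+3.3)). The closed-loop characteristic equation is s² + (3.3 + 5·0.28)s + 5·6.8 = 0.
That is s² + 4.7s + 34 = 0, so ω_n = 5.831 rad/s and ζ = 4.7/(2·5.831) = 0.403.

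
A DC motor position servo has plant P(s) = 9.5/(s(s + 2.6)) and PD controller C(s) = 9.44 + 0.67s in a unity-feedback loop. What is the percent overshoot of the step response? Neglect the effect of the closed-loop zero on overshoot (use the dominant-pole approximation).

Forward path: (9.44 + 0.67s)·9.5/(s(s+2.6)). The closed-loop characteristic equation is s² + (2.6 + 9.5·0.67)s + 9.5·9.44 = 0.
That is s² + 8.965s + 89.68 = 0, so ω_n = 9.47 rad/s and ζ = 8.965/(2·9.47) = 0.4733.
%OS = 100·exp(−πζ/√(1−ζ²)) = 18.5%.

18.5%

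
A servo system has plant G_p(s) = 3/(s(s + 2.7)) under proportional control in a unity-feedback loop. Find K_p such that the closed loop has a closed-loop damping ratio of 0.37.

K_p = 4.44

Closed-loop characteristic equation: s² + 2.7s + K_p·3 = 0.
So ω_n = √(3K_p) and 2ζω_n = 2.7, giving ζ = 2.7/(2√(3K_p)).
Setting ζ = 0.37: √(3K_p) = 2.7/(2·0.37) = 3.649, so K_p = 13.31/3 = 4.44.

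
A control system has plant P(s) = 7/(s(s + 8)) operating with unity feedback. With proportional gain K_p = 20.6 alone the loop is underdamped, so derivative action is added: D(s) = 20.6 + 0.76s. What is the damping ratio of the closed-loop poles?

ζ = 0.555

Forward path: (20.6 + 0.76s)·7/(s(s+8)). The closed-loop characteristic equation is s² + (8 + 7·0.76)s + 7·20.6 = 0.
That is s² + 13.32s + 144.2 = 0, so ω_n = 12.01 rad/s and ζ = 13.32/(2·12.01) = 0.5546.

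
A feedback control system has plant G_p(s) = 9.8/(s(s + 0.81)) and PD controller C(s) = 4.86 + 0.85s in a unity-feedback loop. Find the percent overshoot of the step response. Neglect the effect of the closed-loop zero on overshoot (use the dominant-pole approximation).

6.23%

Forward path: (4.86 + 0.85s)·9.8/(s(s+0.81)). The closed-loop characteristic equation is s² + (0.81 + 9.8·0.85)s + 9.8·4.86 = 0.
That is s² + 9.14s + 47.63 = 0, so ω_n = 6.901 rad/s and ζ = 9.14/(2·6.901) = 0.6622.
%OS = 100·exp(−πζ/√(1−ζ²)) = 6.23%.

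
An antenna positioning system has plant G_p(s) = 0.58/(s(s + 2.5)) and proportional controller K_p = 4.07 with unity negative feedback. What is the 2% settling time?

From 1 + K_pG_p(s) = 0: s² + 2.5s + 2.361 = 0 ⇒ ω_n = 1.536, ζ = 0.8136.
2% settling time T_s ≈ 4/(ζω_n) = 4/1.25 = 3.2 s.

T_s ≈ 3.2 s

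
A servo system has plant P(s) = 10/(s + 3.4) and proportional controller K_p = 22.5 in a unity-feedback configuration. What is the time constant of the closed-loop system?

τ = 0.00438 s

Closed-loop transfer function: T(s) = K_p·P(s)/(1 + K_p·P(s)) = 225/(s + 3.4 + 225) = 225/(s + 228.4).
Time constant τ = 1/228.4 = 0.00438 s.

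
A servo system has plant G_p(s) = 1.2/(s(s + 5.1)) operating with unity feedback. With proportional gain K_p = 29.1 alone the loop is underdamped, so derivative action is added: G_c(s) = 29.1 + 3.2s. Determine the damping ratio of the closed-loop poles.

Forward path: (29.1 + 3.2s)·1.2/(s(s+5.1)). The closed-loop characteristic equation is s² + (5.1 + 1.2·3.2)s + 1.2·29.1 = 0.
That is s² + 8.94s + 34.92 = 0, so ω_n = 5.909 rad/s and ζ = 8.94/(2·5.909) = 0.7564.

ζ = 0.756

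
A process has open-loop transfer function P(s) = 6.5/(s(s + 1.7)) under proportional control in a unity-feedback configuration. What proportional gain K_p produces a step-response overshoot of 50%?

From %OS = 100·exp(−πζ/√(1−ζ²)) = 50%, ζ = −ln(0.5)/√(π²+ln²(0.5)) = 0.2155.
Characteristic equation s² + 1.7s + 6.5K_p = 0 gives ζ = 1.7/(2√(6.5K_p)).
Setting ζ = 0.2155: √(6.5K_p) = 1.7/(2·0.2155) = 3.945, so K_p = 15.56/6.5 = 2.39.

K_p = 2.39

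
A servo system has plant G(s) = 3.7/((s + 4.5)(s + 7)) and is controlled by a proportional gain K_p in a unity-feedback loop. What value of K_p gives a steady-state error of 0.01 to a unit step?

K_p = 843

Steady-state error for a unit step on this type-0 loop is 1/(1 + K_p·G(0)).
G(0) = 0.1175. Require 1/(1 + K_p·0.1175) = 0.01, so 1 + 0.1175·K_p = 100.
K_p = (100 − 1)/0.1175 = 843.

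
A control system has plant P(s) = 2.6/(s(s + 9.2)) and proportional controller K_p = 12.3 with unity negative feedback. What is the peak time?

T_p = 0.955 s

The closed-loop denominator s² + 9.2s + 31.98 gives ω_n = √31.98 = 5.655 and ζ = 9.2/(2ω_n) = 0.8134.
Damped frequency ω_d = ω_n√(1−ζ²) = 3.289 rad/s, so peak time T_p = π/ω_d = 0.955 s.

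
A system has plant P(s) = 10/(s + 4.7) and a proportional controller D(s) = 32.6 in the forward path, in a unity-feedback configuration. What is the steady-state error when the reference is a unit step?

The loop is type 0. Static position error constant K_pos = D(0)·P(0) = 32.6·2.128 = 69.36.
Steady-state error to a unit step: e_ss = 1/(1+K_pos) = 1/70.36 = 0.0142.

0.0142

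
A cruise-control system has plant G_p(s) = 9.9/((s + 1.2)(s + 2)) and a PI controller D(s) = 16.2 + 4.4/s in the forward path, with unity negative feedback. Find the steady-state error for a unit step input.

0

The open loop D(s)G_p(s) has a pole at the origin (type 1), so the static position error constant is infinite and e_ss = 1/(1+∞) = 0.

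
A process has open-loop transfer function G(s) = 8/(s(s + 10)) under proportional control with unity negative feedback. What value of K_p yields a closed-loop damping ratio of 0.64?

K_p = 7.63

Closed-loop characteristic equation: s² + 10s + K_p·8 = 0.
So ω_n = √(8K_p) and 2ζω_n = 10, giving ζ = 10/(2√(8K_p)).
Setting ζ = 0.64: √(8K_p) = 10/(2·0.64) = 7.812, so K_p = 61.04/8 = 7.63.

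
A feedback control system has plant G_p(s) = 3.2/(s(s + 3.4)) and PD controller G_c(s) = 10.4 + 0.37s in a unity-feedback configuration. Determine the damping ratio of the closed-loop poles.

ζ = 0.397

Forward path: (10.4 + 0.37s)·3.2/(s(s+3.4)). The closed-loop characteristic equation is s² + (3.4 + 3.2·0.37)s + 3.2·10.4 = 0.
That is s² + 4.584s + 33.28 = 0, so ω_n = 5.769 rad/s and ζ = 4.584/(2·5.769) = 0.3973.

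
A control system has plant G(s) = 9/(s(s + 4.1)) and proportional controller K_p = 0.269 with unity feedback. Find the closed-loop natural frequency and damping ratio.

With unity feedback the closed-loop characteristic equation is s² + 4.1s + 0.269·9 = s² + 4.1s + 2.421 = 0.
So ω_n² = 2.421 ⇒ ω_n = 1.556 rad/s, and ζ = 4.1/(2ω_n) = 1.32.

ω_n = 1.56 rad/s, ζ = 1.32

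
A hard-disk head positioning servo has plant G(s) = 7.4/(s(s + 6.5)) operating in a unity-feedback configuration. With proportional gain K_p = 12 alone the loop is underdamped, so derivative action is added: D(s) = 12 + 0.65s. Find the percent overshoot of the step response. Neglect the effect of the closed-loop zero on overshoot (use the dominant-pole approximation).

Forward path: (12 + 0.65s)·7.4/(s(s+6.5)). The closed-loop characteristic equation is s² + (6.5 + 7.4·0.65)s + 7.4·12 = 0.
That is s² + 11.31s + 88.8 = 0, so ω_n = 9.423 rad/s and ζ = 11.31/(2·9.423) = 0.6001.
%OS = 100·exp(−πζ/√(1−ζ²)) = 9.47%.

9.47%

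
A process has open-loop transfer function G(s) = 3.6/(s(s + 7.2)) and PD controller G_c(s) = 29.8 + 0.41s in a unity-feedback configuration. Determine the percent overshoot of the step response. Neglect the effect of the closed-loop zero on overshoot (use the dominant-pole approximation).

23.5%

Forward path: (29.8 + 0.41s)·3.6/(s(s+7.2)). The closed-loop characteristic equation is s² + (7.2 + 3.6·0.41)s + 3.6·29.8 = 0.
That is s² + 8.676s + 107.3 = 0, so ω_n = 10.36 rad/s and ζ = 8.676/(2·10.36) = 0.4188.
%OS = 100·exp(−πζ/√(1−ζ²)) = 23.5%.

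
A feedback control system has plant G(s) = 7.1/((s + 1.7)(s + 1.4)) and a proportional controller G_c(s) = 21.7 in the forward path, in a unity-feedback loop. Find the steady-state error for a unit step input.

0.0152

The loop is type 0. Static position error constant K_pos = G_c(0)·G(0) = 21.7·2.983 = 64.74.
Steady-state error to a unit step: e_ss = 1/(1+K_pos) = 1/65.74 = 0.0152.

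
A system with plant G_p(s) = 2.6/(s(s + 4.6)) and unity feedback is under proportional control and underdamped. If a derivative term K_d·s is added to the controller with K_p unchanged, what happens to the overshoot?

decrease

The derivative term adds K·K_d to the s-coefficient of the characteristic equation, raising 2ζω_n while ω_n is unchanged; ζ increases, so overshoot decreases.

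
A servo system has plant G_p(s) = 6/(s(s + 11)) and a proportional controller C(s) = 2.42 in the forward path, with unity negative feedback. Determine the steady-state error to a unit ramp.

0.758

The loop has one pole at the origin (type 1). Velocity error constant K_v = lim_{s→0} s·C(s)G_p(s) = 2.42·6/11 = 1.32.
Steady-state error to a unit ramp: e_ss = 1/K_v = 0.758.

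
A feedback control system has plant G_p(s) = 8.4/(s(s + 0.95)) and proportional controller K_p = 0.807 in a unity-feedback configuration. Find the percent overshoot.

55.8%

The closed-loop denominator s² + 0.95s + 6.779 gives ω_n = √6.779 = 2.604 and ζ = 0.95/(2ω_n) = 0.1824.
%OS = 100·exp(−πζ/√(1−ζ²)) = 100·exp(−π·0.1824/√0.9667) = 55.8%.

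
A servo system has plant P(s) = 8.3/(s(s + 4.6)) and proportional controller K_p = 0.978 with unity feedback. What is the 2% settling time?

Closed-loop characteristic equation: s² + 4.6s + 8.117 = 0, so ω_n = 2.849 rad/s and ζ = 4.6/(2·2.849) = 0.8073.
2% settling time T_s ≈ 4/(ζω_n) = 4/2.3 = 1.74 s.

T_s ≈ 1.74 s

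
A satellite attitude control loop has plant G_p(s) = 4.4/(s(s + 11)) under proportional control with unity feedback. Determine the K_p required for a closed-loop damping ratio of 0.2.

K_p = 172

Closed-loop characteristic equation: s² + 11s + K_p·4.4 = 0.
So ω_n = √(4.4K_p) and 2ζω_n = 11, giving ζ = 11/(2√(4.4K_p)).
Setting ζ = 0.2: √(4.4K_p) = 11/(2·0.2) = 27.5, so K_p = 756.2/4.4 = 172.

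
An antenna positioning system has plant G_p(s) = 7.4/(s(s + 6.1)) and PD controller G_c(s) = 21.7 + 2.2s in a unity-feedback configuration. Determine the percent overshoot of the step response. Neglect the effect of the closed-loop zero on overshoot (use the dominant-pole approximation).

0.271%

Forward path: (21.7 + 2.2s)·7.4/(s(s+6.1)). The closed-loop characteristic equation is s² + (6.1 + 7.4·2.2)s + 7.4·21.7 = 0.
That is s² + 22.38s + 160.6 = 0, so ω_n = 12.67 rad/s and ζ = 22.38/(2·12.67) = 0.883.
%OS = 100·exp(−πζ/√(1−ζ²)) = 0.271%.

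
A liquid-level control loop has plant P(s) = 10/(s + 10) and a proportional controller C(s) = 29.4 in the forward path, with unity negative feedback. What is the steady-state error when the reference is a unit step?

The loop is type 0. Static position error constant K_pos = C(0)·P(0) = 29.4·1 = 29.4.
Steady-state error to a unit step: e_ss = 1/(1+K_pos) = 1/30.4 = 0.0329.

0.0329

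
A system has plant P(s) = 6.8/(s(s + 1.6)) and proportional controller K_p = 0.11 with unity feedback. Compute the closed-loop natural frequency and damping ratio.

The closed-loop denominator is s(s+1.6) + 0.11·6.8 = s² + 1.6s + 0.748.
Matching s² + 2ζω_n s + ω_n²: ω_n = √0.748 = 0.8649 rad/s and 2ζω_n = 1.6, so ζ = 1.6/(2·0.8649) = 0.925.

ω_n = 0.865 rad/s, ζ = 0.925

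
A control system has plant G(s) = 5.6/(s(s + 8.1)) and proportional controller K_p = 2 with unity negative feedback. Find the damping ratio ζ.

ζ = 1.21

With unity feedback the closed-loop characteristic equation is s² + 8.1s + 2·5.6 = s² + 8.1s + 11.2 = 0.
So ω_n² = 11.2 ⇒ ω_n = 3.347 rad/s, and ζ = 8.1/(2ω_n) = 1.21.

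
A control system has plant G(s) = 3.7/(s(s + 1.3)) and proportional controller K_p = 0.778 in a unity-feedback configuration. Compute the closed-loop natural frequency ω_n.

ω_n = 1.7 rad/s

1 + K_p·G(s) = 0 gives s² + 1.3s + 2.879 = 0.
So ω_n² = 2.879 ⇒ ω_n = 1.697 rad/s, and ζ = 1.3/(2ω_n) = 0.383.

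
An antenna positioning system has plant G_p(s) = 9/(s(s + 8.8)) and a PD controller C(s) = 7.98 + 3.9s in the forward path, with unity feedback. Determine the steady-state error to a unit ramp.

0.123

The loop has one pole at the origin (type 1). Velocity error constant K_v = lim_{s→0} s·C(s)G_p(s) = 7.98·9/8.8 = 8.161.
Steady-state error to a unit ramp: e_ss = 1/K_v = 0.123.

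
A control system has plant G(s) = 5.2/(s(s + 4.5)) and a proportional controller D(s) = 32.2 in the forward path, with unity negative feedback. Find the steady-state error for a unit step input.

0

The open loop D(s)G(s) has a pole at the origin (type 1), so the static position error constant is infinite and e_ss = 1/(1+∞) = 0.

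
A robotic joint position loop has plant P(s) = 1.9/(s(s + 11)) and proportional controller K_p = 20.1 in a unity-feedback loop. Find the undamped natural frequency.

ω_n = 6.18 rad/s

With unity feedback the closed-loop characteristic equation is s² + 11s + 20.1·1.9 = s² + 11s + 38.19 = 0.
So ω_n² = 38.19 ⇒ ω_n = 6.18 rad/s, and ζ = 11/(2ω_n) = 0.89.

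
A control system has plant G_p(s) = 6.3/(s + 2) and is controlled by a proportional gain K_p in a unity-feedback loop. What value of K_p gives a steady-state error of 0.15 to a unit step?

K_p = 1.8

For a type-0 loop with proportional control, e_ss = 1/(1 + K_p·G_p(0)).
G_p(0) = 3.15. Require 1/(1 + K_p·3.15) = 0.15, so 1 + 3.15·K_p = 6.667.
K_p = (6.667 − 1)/3.15 = 1.8.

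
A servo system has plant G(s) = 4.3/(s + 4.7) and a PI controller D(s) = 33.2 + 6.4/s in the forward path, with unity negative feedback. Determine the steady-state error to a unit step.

The open loop D(s)G(s) has a pole at the origin (type 1), so the static position error constant is infinite and e_ss = 1/(1+∞) = 0.

0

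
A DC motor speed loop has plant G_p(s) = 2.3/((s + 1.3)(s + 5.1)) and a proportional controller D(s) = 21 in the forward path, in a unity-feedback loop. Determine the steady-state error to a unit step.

0.121

The loop is type 0. Static position error constant K_pos = D(0)·G_p(0) = 21·0.3469 = 7.285.
Steady-state error to a unit step: e_ss = 1/(1+K_pos) = 1/8.285 = 0.121.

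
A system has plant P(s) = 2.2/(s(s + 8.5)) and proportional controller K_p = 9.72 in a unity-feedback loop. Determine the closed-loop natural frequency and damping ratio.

ω_n = 4.62 rad/s, ζ = 0.919

The closed-loop denominator is s(s+8.5) + 9.72·2.2 = s² + 8.5s + 21.38.
So ω_n² = 21.38 ⇒ ω_n = 4.624 rad/s, and ζ = 8.5/(2ω_n) = 0.919.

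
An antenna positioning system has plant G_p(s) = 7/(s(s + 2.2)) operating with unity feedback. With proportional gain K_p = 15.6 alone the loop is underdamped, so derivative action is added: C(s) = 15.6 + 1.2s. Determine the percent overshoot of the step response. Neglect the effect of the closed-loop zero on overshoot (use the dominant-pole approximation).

15.7%

Forward path: (15.6 + 1.2s)·7/(s(s+2.2)). The closed-loop characteristic equation is s² + (2.2 + 7·1.2)s + 7·15.6 = 0.
That is s² + 10.6s + 109.2 = 0, so ω_n = 10.45 rad/s and ζ = 10.6/(2·10.45) = 0.5072.
%OS = 100·exp(−πζ/√(1−ζ²)) = 15.7%.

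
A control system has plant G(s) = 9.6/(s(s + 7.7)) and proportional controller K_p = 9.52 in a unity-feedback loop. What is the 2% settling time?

T_s ≈ 1.04 s

From 1 + K_pG(s) = 0: s² + 7.7s + 91.39 = 0 ⇒ ω_n = 9.56, ζ = 0.4027.
2% settling time T_s ≈ 4/(ζω_n) = 4/3.85 = 1.04 s.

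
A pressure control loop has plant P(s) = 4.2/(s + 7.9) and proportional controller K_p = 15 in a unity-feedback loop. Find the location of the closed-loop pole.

Closed-loop transfer function: T(s) = K_p·P(s)/(1 + K_p·P(s)) = 63/(s + 7.9 + 63) = 63/(s + 70.9).
The closed-loop pole is at s = −70.9.

s = -70.9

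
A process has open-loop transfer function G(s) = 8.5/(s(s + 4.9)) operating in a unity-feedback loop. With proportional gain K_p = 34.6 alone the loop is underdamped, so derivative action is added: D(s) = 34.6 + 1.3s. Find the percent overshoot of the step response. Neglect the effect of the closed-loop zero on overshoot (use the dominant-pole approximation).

Forward path: (34.6 + 1.3s)·8.5/(s(s+4.9)). The closed-loop characteristic equation is s² + (4.9 + 8.5·1.3)s + 8.5·34.6 = 0.
That is s² + 15.95s + 294.1 = 0, so ω_n = 17.15 rad/s and ζ = 15.95/(2·17.15) = 0.465.
%OS = 100·exp(−πζ/√(1−ζ²)) = 19.2%.

19.2%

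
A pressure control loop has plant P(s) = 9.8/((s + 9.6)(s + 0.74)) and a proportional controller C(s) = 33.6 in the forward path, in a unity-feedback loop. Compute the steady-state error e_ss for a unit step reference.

0.0211

The loop is type 0. Static position error constant K_pos = C(0)·P(0) = 33.6·1.38 = 46.35.
Steady-state error to a unit step: e_ss = 1/(1+K_pos) = 1/47.35 = 0.0211.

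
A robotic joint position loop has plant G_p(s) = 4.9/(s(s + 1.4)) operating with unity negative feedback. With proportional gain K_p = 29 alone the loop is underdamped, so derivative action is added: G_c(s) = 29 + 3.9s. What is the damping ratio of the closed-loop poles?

Forward path: (29 + 3.9s)·4.9/(s(s+1.4)). The closed-loop characteristic equation is s² + (1.4 + 4.9·3.9)s + 4.9·29 = 0.
That is s² + 20.51s + 142.1 = 0, so ω_n = 11.92 rad/s and ζ = 20.51/(2·11.92) = 0.8603.

ζ = 0.86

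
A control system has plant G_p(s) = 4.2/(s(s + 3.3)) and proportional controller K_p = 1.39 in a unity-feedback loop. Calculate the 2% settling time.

T_s ≈ 2.42 s

The closed-loop denominator s² + 3.3s + 5.838 gives ω_n = √5.838 = 2.416 and ζ = 3.3/(2ω_n) = 0.6829.
2% settling time T_s ≈ 4/(ζω_n) = 4/1.65 = 2.42 s.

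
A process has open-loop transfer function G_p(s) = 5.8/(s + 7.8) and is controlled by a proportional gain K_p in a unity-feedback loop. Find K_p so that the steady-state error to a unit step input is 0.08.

K_p = 15.5

The loop is type 0, so e_ss(step) = 1/(1 + K_pos) with K_pos = K_p·G_p(0).
G_p(0) = 0.7436. Require 1/(1 + K_p·0.7436) = 0.08, so 1 + 0.7436·K_p = 12.5.
K_p = (12.5 − 1)/0.7436 = 15.5.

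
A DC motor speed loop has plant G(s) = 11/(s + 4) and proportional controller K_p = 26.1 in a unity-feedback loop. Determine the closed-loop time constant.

Closed-loop transfer function: T(s) = K_p·G(s)/(1 + K_p·G(s)) = 287.1/(s + 4 + 287.1) = 287.1/(s + 291.1).
Time constant τ = 1/291.1 = 0.00344 s.

τ = 0.00344 s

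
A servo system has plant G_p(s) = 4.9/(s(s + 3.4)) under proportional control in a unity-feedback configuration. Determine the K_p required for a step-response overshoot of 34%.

From %OS = 100·exp(−πζ/√(1−ζ²)) = 34%, ζ = −ln(0.34)/√(π²+ln²(0.34)) = 0.3248.
Characteristic equation s² + 3.4s + 4.9K_p = 0 gives ζ = 3.4/(2√(4.9K_p)).
Setting ζ = 0.3248: √(4.9K_p) = 3.4/(2·0.3248) = 5.234, so K_p = 27.4/4.9 = 5.59.

K_p = 5.59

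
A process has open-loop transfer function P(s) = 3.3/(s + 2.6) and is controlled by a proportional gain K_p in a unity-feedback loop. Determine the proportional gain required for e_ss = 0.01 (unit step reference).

For a type-0 loop with proportional control, e_ss = 1/(1 + K_p·P(0)).
P(0) = 1.269. Require 1/(1 + K_p·1.269) = 0.01, so 1 + 1.269·K_p = 100.
K_p = (100 − 1)/1.269 = 78.

K_p = 78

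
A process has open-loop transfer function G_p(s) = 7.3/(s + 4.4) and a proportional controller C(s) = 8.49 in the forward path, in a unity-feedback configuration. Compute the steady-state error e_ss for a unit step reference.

The loop is type 0. Static position error constant K_pos = C(0)·G_p(0) = 8.49·1.659 = 14.09.
Steady-state error to a unit step: e_ss = 1/(1+K_pos) = 1/15.09 = 0.0663.

0.0663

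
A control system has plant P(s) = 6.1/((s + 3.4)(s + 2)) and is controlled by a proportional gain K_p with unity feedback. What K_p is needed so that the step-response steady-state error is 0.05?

For a type-0 loop with proportional control, e_ss = 1/(1 + K_p·P(0)).
P(0) = 0.8971. Require 1/(1 + K_p·0.8971) = 0.05, so 1 + 0.8971·K_p = 20.
K_p = (20 − 1)/0.8971 = 21.2.

K_p = 21.2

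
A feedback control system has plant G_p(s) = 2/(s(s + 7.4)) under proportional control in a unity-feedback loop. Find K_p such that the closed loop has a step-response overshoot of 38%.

K_p = 79

From %OS = 100·exp(−πζ/√(1−ζ²)) = 38%, ζ = −ln(0.38)/√(π²+ln²(0.38)) = 0.2943.
Characteristic equation s² + 7.4s + 2K_p = 0 gives ζ = 7.4/(2√(2K_p)).
Setting ζ = 0.2943: √(2K_p) = 7.4/(2·0.2943) = 12.57, so K_p = 158/2 = 79.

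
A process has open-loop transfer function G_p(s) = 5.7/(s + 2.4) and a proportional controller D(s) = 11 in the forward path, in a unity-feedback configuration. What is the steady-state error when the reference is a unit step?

The loop is type 0. Static position error constant K_pos = D(0)·G_p(0) = 11·2.375 = 26.12.
Steady-state error to a unit step: e_ss = 1/(1+K_pos) = 1/27.12 = 0.0369.

0.0369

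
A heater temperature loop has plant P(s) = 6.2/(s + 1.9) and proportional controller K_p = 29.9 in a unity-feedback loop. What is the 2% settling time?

T_s ≈ 0.0214 s

Closed-loop transfer function: T(s) = K_p·P(s)/(1 + K_p·P(s)) = 185.4/(s + 1.9 + 185.4) = 185.4/(s + 187.3).
Time constant τ = 1/187.3 = 0.00534 s, so the 2% settling time is about 4τ = 0.0214 s.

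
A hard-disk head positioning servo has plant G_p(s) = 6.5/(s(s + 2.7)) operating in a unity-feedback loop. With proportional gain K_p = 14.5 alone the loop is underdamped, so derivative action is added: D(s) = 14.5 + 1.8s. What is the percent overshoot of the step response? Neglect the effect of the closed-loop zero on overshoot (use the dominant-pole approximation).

3.1%

Forward path: (14.5 + 1.8s)·6.5/(s(s+2.7)). The closed-loop characteristic equation is s² + (2.7 + 6.5·1.8)s + 6.5·14.5 = 0.
That is s² + 14.4s + 94.25 = 0, so ω_n = 9.708 rad/s and ζ = 14.4/(2·9.708) = 0.7416.
%OS = 100·exp(−πζ/√(1−ζ²)) = 3.1%.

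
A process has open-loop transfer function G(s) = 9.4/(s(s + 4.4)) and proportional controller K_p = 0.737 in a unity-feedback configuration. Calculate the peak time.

From 1 + K_pG(s) = 0: s² + 4.4s + 6.928 = 0 ⇒ ω_n = 2.632, ζ = 0.8358.
Damped frequency ω_d = ω_n√(1−ζ²) = 1.445 rad/s, so peak time T_p = π/ω_d = 2.17 s.

T_p = 2.17 s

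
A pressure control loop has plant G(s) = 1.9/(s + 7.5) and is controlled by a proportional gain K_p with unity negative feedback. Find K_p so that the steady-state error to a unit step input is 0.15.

The loop is type 0, so e_ss(step) = 1/(1 + K_pos) with K_pos = K_p·G(0).
G(0) = 0.2533. Require 1/(1 + K_p·0.2533) = 0.15, so 1 + 0.2533·K_p = 6.667.
K_p = (6.667 − 1)/0.2533 = 22.4.

K_p = 22.4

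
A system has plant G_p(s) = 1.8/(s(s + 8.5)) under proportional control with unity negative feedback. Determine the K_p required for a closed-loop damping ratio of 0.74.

Closed-loop characteristic equation: s² + 8.5s + K_p·1.8 = 0.
So ω_n = √(1.8K_p) and 2ζω_n = 8.5, giving ζ = 8.5/(2√(1.8K_p)).
Setting ζ = 0.74: √(1.8K_p) = 8.5/(2·0.74) = 5.743, so K_p = 32.98/1.8 = 18.3.

K_p = 18.3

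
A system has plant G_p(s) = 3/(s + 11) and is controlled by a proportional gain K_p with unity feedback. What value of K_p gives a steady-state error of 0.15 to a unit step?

K_p = 20.8

Steady-state error for a unit step on this type-0 loop is 1/(1 + K_p·G_p(0)).
G_p(0) = 0.2727. Require 1/(1 + K_p·0.2727) = 0.15, so 1 + 0.2727·K_p = 6.667.
K_p = (6.667 − 1)/0.2727 = 20.8.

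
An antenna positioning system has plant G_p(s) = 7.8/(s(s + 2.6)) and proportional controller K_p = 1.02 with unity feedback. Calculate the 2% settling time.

T_s ≈ 3.08 s

Closed-loop characteristic equation: s² + 2.6s + 7.956 = 0, so ω_n = 2.821 rad/s and ζ = 2.6/(2·2.821) = 0.4609.
2% settling time T_s ≈ 4/(ζω_n) = 4/1.3 = 3.08 s.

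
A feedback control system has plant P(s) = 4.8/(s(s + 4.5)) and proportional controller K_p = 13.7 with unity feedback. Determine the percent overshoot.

The closed-loop denominator s² + 4.5s + 65.76 gives ω_n = √65.76 = 8.109 and ζ = 4.5/(2ω_n) = 0.2775.
%OS = 100·exp(−πζ/√(1−ζ²)) = 100·exp(−π·0.2775/√0.923) = 40.4%.

40.4%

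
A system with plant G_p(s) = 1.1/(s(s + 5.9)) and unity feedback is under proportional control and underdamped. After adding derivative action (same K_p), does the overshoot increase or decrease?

decrease

The derivative term adds K·K_d to the s-coefficient of the characteristic equation, raising 2ζω_n while ω_n is unchanged; ζ increases, so overshoot decreases.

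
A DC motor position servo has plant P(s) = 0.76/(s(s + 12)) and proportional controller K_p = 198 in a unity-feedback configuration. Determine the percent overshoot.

17.2%

From 1 + K_pP(s) = 0: s² + 12s + 150.5 = 0 ⇒ ω_n = 12.27, ζ = 0.4891.
%OS = 100·exp(−πζ/√(1−ζ²)) = 100·exp(−π·0.4891/√0.7608) = 17.2%.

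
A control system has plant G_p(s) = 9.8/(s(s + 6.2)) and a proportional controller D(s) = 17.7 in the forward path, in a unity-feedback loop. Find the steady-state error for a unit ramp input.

0.0357

The loop has one pole at the origin (type 1). Velocity error constant K_v = lim_{s→0} s·D(s)G_p(s) = 17.7·9.8/6.2 = 27.98.
Steady-state error to a unit ramp: e_ss = 1/K_v = 0.0357.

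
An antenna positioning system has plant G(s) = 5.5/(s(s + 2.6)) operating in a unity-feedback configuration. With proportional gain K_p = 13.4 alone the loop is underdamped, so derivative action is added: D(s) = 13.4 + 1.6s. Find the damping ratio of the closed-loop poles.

ζ = 0.664

Forward path: (13.4 + 1.6s)·5.5/(s(s+2.6)). The closed-loop characteristic equation is s² + (2.6 + 5.5·1.6)s + 5.5·13.4 = 0.
That is s² + 11.4s + 73.7 = 0, so ω_n = 8.585 rad/s and ζ = 11.4/(2·8.585) = 0.664.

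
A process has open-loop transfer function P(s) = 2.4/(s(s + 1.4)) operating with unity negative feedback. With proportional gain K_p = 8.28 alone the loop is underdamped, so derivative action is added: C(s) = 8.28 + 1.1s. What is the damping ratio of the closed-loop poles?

Forward path: (8.28 + 1.1s)·2.4/(s(s+1.4)). The closed-loop characteristic equation is s² + (1.4 + 2.4·1.1)s + 2.4·8.28 = 0.
That is s² + 4.04s + 19.87 = 0, so ω_n = 4.458 rad/s and ζ = 4.04/(2·4.458) = 0.4531.

ζ = 0.453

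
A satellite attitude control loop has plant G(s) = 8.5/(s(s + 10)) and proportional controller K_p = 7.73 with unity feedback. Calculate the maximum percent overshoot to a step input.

8.53%

The closed-loop denominator s² + 10s + 65.7 gives ω_n = √65.7 = 8.106 and ζ = 10/(2ω_n) = 0.6168.
%OS = 100·exp(−πζ/√(1−ζ²)) = 100·exp(−π·0.6168/√0.6195) = 8.53%.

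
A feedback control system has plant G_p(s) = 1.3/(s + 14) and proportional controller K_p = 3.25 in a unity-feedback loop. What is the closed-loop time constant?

τ = 0.0549 s

Closed-loop transfer function: T(s) = K_p·G_p(s)/(1 + K_p·G_p(s)) = 4.225/(s + 14 + 4.225) = 4.225/(s + 18.23).
Time constant τ = 1/18.23 = 0.0549 s.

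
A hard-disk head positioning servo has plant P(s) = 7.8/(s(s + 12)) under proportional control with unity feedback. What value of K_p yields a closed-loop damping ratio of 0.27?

Closed-loop characteristic equation: s² + 12s + K_p·7.8 = 0.
So ω_n = √(7.8K_p) and 2ζω_n = 12, giving ζ = 12/(2√(7.8K_p)).
Setting ζ = 0.27: √(7.8K_p) = 12/(2·0.27) = 22.22, so K_p = 493.8/7.8 = 63.3.

K_p = 63.3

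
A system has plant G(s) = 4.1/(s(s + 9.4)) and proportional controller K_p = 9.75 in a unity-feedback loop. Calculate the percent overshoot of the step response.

3.05%

The closed-loop denominator s² + 9.4s + 39.97 gives ω_n = √39.97 = 6.323 and ζ = 9.4/(2ω_n) = 0.7434.
%OS = 100·exp(−πζ/√(1−ζ²)) = 100·exp(−π·0.7434/√0.4474) = 3.05%.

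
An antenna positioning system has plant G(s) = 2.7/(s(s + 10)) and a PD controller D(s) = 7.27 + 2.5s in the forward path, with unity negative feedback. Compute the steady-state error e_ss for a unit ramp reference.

0.509

The loop has one pole at the origin (type 1). Velocity error constant K_v = lim_{s→0} s·D(s)G(s) = 7.27·2.7/10 = 1.963.
Steady-state error to a unit ramp: e_ss = 1/K_v = 0.509.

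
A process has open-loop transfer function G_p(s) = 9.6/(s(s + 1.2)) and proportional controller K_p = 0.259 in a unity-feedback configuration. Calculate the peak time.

From 1 + K_pG_p(s) = 0: s² + 1.2s + 2.486 = 0 ⇒ ω_n = 1.577, ζ = 0.3805.
Damped frequency ω_d = ω_n√(1−ζ²) = 1.458 rad/s, so peak time T_p = π/ω_d = 2.15 s.

T_p = 2.15 s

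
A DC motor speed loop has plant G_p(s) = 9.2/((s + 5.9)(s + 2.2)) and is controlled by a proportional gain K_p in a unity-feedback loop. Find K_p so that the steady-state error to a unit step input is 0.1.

K_p = 12.7

Steady-state error for a unit step on this type-0 loop is 1/(1 + K_p·G_p(0)).
G_p(0) = 0.7088. Require 1/(1 + K_p·0.7088) = 0.1, so 1 + 0.7088·K_p = 10.
K_p = (10 − 1)/0.7088 = 12.7.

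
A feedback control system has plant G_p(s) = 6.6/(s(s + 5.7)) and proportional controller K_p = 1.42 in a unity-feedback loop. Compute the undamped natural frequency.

ω_n = 3.06 rad/s

With unity feedback the closed-loop characteristic equation is s² + 5.7s + 1.42·6.6 = s² + 5.7s + 9.372 = 0.
So ω_n² = 9.372 ⇒ ω_n = 3.061 rad/s, and ζ = 5.7/(2ω_n) = 0.931.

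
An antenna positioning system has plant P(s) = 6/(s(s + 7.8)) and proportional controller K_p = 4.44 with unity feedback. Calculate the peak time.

The closed-loop denominator s² + 7.8s + 26.64 gives ω_n = √26.64 = 5.161 and ζ = 7.8/(2ω_n) = 0.7556.
Damped frequency ω_d = ω_n√(1−ζ²) = 3.381 rad/s, so peak time T_p = π/ω_d = 0.929 s.

T_p = 0.929 s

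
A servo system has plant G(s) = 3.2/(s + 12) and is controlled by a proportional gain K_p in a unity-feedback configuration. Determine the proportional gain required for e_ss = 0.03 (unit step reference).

For a type-0 loop with proportional control, e_ss = 1/(1 + K_p·G(0)).
G(0) = 0.2667. Require 1/(1 + K_p·0.2667) = 0.03, so 1 + 0.2667·K_p = 33.33.
K_p = (33.33 − 1)/0.2667 = 121.

K_p = 121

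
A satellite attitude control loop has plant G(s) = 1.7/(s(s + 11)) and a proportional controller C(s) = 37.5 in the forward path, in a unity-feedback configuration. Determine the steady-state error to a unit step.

The open loop C(s)G(s) has a pole at the origin (type 1), so the static position error constant is infinite and e_ss = 1/(1+∞) = 0.

0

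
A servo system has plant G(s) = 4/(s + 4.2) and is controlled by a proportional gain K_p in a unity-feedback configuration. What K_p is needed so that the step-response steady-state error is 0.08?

K_p = 12.1

For a type-0 loop with proportional control, e_ss = 1/(1 + K_p·G(0)).
G(0) = 0.9524. Require 1/(1 + K_p·0.9524) = 0.08, so 1 + 0.9524·K_p = 12.5.
K_p = (12.5 − 1)/0.9524 = 12.1.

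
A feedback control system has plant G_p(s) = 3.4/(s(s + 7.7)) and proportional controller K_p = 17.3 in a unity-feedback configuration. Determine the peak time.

T_p = 0.474 s

Closed-loop characteristic equation: s² + 7.7s + 58.82 = 0, so ω_n = 7.669 rad/s and ζ = 7.7/(2·7.669) = 0.502.
Damped frequency ω_d = ω_n√(1−ζ²) = 6.633 rad/s, so peak time T_p = π/ω_d = 0.474 s.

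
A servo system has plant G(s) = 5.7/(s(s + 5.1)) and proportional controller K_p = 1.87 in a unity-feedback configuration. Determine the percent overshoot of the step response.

1.97%

The closed-loop denominator s² + 5.1s + 10.66 gives ω_n = √10.66 = 3.265 and ζ = 5.1/(2ω_n) = 0.7811.
%OS = 100·exp(−πζ/√(1−ζ²)) = 100·exp(−π·0.7811/√0.39) = 1.97%.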